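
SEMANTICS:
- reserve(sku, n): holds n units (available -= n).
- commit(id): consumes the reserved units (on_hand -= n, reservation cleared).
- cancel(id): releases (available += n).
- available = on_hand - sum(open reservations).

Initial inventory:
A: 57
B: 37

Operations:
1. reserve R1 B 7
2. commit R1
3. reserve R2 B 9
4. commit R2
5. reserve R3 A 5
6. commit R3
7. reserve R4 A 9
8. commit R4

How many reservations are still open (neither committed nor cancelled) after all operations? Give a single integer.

Step 1: reserve R1 B 7 -> on_hand[A=57 B=37] avail[A=57 B=30] open={R1}
Step 2: commit R1 -> on_hand[A=57 B=30] avail[A=57 B=30] open={}
Step 3: reserve R2 B 9 -> on_hand[A=57 B=30] avail[A=57 B=21] open={R2}
Step 4: commit R2 -> on_hand[A=57 B=21] avail[A=57 B=21] open={}
Step 5: reserve R3 A 5 -> on_hand[A=57 B=21] avail[A=52 B=21] open={R3}
Step 6: commit R3 -> on_hand[A=52 B=21] avail[A=52 B=21] open={}
Step 7: reserve R4 A 9 -> on_hand[A=52 B=21] avail[A=43 B=21] open={R4}
Step 8: commit R4 -> on_hand[A=43 B=21] avail[A=43 B=21] open={}
Open reservations: [] -> 0

Answer: 0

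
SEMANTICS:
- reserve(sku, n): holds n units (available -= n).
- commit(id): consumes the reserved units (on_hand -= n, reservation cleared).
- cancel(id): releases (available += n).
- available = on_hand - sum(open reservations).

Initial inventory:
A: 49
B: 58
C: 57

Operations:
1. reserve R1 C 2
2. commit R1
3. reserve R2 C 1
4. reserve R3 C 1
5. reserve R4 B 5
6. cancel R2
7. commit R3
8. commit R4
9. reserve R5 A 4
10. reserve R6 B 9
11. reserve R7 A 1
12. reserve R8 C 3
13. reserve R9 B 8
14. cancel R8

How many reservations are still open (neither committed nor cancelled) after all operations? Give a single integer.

Answer: 4

Derivation:
Step 1: reserve R1 C 2 -> on_hand[A=49 B=58 C=57] avail[A=49 B=58 C=55] open={R1}
Step 2: commit R1 -> on_hand[A=49 B=58 C=55] avail[A=49 B=58 C=55] open={}
Step 3: reserve R2 C 1 -> on_hand[A=49 B=58 C=55] avail[A=49 B=58 C=54] open={R2}
Step 4: reserve R3 C 1 -> on_hand[A=49 B=58 C=55] avail[A=49 B=58 C=53] open={R2,R3}
Step 5: reserve R4 B 5 -> on_hand[A=49 B=58 C=55] avail[A=49 B=53 C=53] open={R2,R3,R4}
Step 6: cancel R2 -> on_hand[A=49 B=58 C=55] avail[A=49 B=53 C=54] open={R3,R4}
Step 7: commit R3 -> on_hand[A=49 B=58 C=54] avail[A=49 B=53 C=54] open={R4}
Step 8: commit R4 -> on_hand[A=49 B=53 C=54] avail[A=49 B=53 C=54] open={}
Step 9: reserve R5 A 4 -> on_hand[A=49 B=53 C=54] avail[A=45 B=53 C=54] open={R5}
Step 10: reserve R6 B 9 -> on_hand[A=49 B=53 C=54] avail[A=45 B=44 C=54] open={R5,R6}
Step 11: reserve R7 A 1 -> on_hand[A=49 B=53 C=54] avail[A=44 B=44 C=54] open={R5,R6,R7}
Step 12: reserve R8 C 3 -> on_hand[A=49 B=53 C=54] avail[A=44 B=44 C=51] open={R5,R6,R7,R8}
Step 13: reserve R9 B 8 -> on_hand[A=49 B=53 C=54] avail[A=44 B=36 C=51] open={R5,R6,R7,R8,R9}
Step 14: cancel R8 -> on_hand[A=49 B=53 C=54] avail[A=44 B=36 C=54] open={R5,R6,R7,R9}
Open reservations: ['R5', 'R6', 'R7', 'R9'] -> 4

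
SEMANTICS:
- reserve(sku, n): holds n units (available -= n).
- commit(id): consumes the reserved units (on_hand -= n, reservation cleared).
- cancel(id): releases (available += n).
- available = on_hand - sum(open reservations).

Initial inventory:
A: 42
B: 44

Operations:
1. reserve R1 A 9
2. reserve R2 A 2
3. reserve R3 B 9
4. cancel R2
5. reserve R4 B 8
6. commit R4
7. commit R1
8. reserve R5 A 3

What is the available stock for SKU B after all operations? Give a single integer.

Answer: 27

Derivation:
Step 1: reserve R1 A 9 -> on_hand[A=42 B=44] avail[A=33 B=44] open={R1}
Step 2: reserve R2 A 2 -> on_hand[A=42 B=44] avail[A=31 B=44] open={R1,R2}
Step 3: reserve R3 B 9 -> on_hand[A=42 B=44] avail[A=31 B=35] open={R1,R2,R3}
Step 4: cancel R2 -> on_hand[A=42 B=44] avail[A=33 B=35] open={R1,R3}
Step 5: reserve R4 B 8 -> on_hand[A=42 B=44] avail[A=33 B=27] open={R1,R3,R4}
Step 6: commit R4 -> on_hand[A=42 B=36] avail[A=33 B=27] open={R1,R3}
Step 7: commit R1 -> on_hand[A=33 B=36] avail[A=33 B=27] open={R3}
Step 8: reserve R5 A 3 -> on_hand[A=33 B=36] avail[A=30 B=27] open={R3,R5}
Final available[B] = 27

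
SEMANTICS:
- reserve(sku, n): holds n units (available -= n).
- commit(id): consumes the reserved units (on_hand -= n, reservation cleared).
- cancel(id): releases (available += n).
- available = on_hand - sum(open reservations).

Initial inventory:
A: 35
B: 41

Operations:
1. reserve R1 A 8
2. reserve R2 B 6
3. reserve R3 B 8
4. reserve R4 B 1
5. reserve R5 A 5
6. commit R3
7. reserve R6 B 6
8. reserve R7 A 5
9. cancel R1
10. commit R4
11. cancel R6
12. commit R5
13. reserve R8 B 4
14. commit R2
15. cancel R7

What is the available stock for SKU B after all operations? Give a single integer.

Answer: 22

Derivation:
Step 1: reserve R1 A 8 -> on_hand[A=35 B=41] avail[A=27 B=41] open={R1}
Step 2: reserve R2 B 6 -> on_hand[A=35 B=41] avail[A=27 B=35] open={R1,R2}
Step 3: reserve R3 B 8 -> on_hand[A=35 B=41] avail[A=27 B=27] open={R1,R2,R3}
Step 4: reserve R4 B 1 -> on_hand[A=35 B=41] avail[A=27 B=26] open={R1,R2,R3,R4}
Step 5: reserve R5 A 5 -> on_hand[A=35 B=41] avail[A=22 B=26] open={R1,R2,R3,R4,R5}
Step 6: commit R3 -> on_hand[A=35 B=33] avail[A=22 B=26] open={R1,R2,R4,R5}
Step 7: reserve R6 B 6 -> on_hand[A=35 B=33] avail[A=22 B=20] open={R1,R2,R4,R5,R6}
Step 8: reserve R7 A 5 -> on_hand[A=35 B=33] avail[A=17 B=20] open={R1,R2,R4,R5,R6,R7}
Step 9: cancel R1 -> on_hand[A=35 B=33] avail[A=25 B=20] open={R2,R4,R5,R6,R7}
Step 10: commit R4 -> on_hand[A=35 B=32] avail[A=25 B=20] open={R2,R5,R6,R7}
Step 11: cancel R6 -> on_hand[A=35 B=32] avail[A=25 B=26] open={R2,R5,R7}
Step 12: commit R5 -> on_hand[A=30 B=32] avail[A=25 B=26] open={R2,R7}
Step 13: reserve R8 B 4 -> on_hand[A=30 B=32] avail[A=25 B=22] open={R2,R7,R8}
Step 14: commit R2 -> on_hand[A=30 B=26] avail[A=25 B=22] open={R7,R8}
Step 15: cancel R7 -> on_hand[A=30 B=26] avail[A=30 B=22] open={R8}
Final available[B] = 22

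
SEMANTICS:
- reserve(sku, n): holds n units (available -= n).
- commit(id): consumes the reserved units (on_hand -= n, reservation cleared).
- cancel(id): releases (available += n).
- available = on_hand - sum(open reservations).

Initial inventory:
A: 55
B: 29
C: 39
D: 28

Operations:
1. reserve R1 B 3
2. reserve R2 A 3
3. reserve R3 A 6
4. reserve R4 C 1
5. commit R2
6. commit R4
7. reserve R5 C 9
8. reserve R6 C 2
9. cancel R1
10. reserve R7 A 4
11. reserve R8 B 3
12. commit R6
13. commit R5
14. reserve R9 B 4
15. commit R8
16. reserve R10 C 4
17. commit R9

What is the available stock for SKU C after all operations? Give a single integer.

Step 1: reserve R1 B 3 -> on_hand[A=55 B=29 C=39 D=28] avail[A=55 B=26 C=39 D=28] open={R1}
Step 2: reserve R2 A 3 -> on_hand[A=55 B=29 C=39 D=28] avail[A=52 B=26 C=39 D=28] open={R1,R2}
Step 3: reserve R3 A 6 -> on_hand[A=55 B=29 C=39 D=28] avail[A=46 B=26 C=39 D=28] open={R1,R2,R3}
Step 4: reserve R4 C 1 -> on_hand[A=55 B=29 C=39 D=28] avail[A=46 B=26 C=38 D=28] open={R1,R2,R3,R4}
Step 5: commit R2 -> on_hand[A=52 B=29 C=39 D=28] avail[A=46 B=26 C=38 D=28] open={R1,R3,R4}
Step 6: commit R4 -> on_hand[A=52 B=29 C=38 D=28] avail[A=46 B=26 C=38 D=28] open={R1,R3}
Step 7: reserve R5 C 9 -> on_hand[A=52 B=29 C=38 D=28] avail[A=46 B=26 C=29 D=28] open={R1,R3,R5}
Step 8: reserve R6 C 2 -> on_hand[A=52 B=29 C=38 D=28] avail[A=46 B=26 C=27 D=28] open={R1,R3,R5,R6}
Step 9: cancel R1 -> on_hand[A=52 B=29 C=38 D=28] avail[A=46 B=29 C=27 D=28] open={R3,R5,R6}
Step 10: reserve R7 A 4 -> on_hand[A=52 B=29 C=38 D=28] avail[A=42 B=29 C=27 D=28] open={R3,R5,R6,R7}
Step 11: reserve R8 B 3 -> on_hand[A=52 B=29 C=38 D=28] avail[A=42 B=26 C=27 D=28] open={R3,R5,R6,R7,R8}
Step 12: commit R6 -> on_hand[A=52 B=29 C=36 D=28] avail[A=42 B=26 C=27 D=28] open={R3,R5,R7,R8}
Step 13: commit R5 -> on_hand[A=52 B=29 C=27 D=28] avail[A=42 B=26 C=27 D=28] open={R3,R7,R8}
Step 14: reserve R9 B 4 -> on_hand[A=52 B=29 C=27 D=28] avail[A=42 B=22 C=27 D=28] open={R3,R7,R8,R9}
Step 15: commit R8 -> on_hand[A=52 B=26 C=27 D=28] avail[A=42 B=22 C=27 D=28] open={R3,R7,R9}
Step 16: reserve R10 C 4 -> on_hand[A=52 B=26 C=27 D=28] avail[A=42 B=22 C=23 D=28] open={R10,R3,R7,R9}
Step 17: commit R9 -> on_hand[A=52 B=22 C=27 D=28] avail[A=42 B=22 C=23 D=28] open={R10,R3,R7}
Final available[C] = 23

Answer: 23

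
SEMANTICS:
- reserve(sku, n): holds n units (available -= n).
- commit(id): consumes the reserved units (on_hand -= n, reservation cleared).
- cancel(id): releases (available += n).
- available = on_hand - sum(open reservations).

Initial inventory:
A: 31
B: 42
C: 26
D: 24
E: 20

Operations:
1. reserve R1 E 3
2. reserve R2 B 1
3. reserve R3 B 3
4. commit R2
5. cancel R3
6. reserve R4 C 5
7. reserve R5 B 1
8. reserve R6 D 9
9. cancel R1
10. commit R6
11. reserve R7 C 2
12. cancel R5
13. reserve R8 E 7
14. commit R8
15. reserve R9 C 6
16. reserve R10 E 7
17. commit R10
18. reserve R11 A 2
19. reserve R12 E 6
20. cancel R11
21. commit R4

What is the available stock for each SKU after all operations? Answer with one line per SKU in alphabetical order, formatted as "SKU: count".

Step 1: reserve R1 E 3 -> on_hand[A=31 B=42 C=26 D=24 E=20] avail[A=31 B=42 C=26 D=24 E=17] open={R1}
Step 2: reserve R2 B 1 -> on_hand[A=31 B=42 C=26 D=24 E=20] avail[A=31 B=41 C=26 D=24 E=17] open={R1,R2}
Step 3: reserve R3 B 3 -> on_hand[A=31 B=42 C=26 D=24 E=20] avail[A=31 B=38 C=26 D=24 E=17] open={R1,R2,R3}
Step 4: commit R2 -> on_hand[A=31 B=41 C=26 D=24 E=20] avail[A=31 B=38 C=26 D=24 E=17] open={R1,R3}
Step 5: cancel R3 -> on_hand[A=31 B=41 C=26 D=24 E=20] avail[A=31 B=41 C=26 D=24 E=17] open={R1}
Step 6: reserve R4 C 5 -> on_hand[A=31 B=41 C=26 D=24 E=20] avail[A=31 B=41 C=21 D=24 E=17] open={R1,R4}
Step 7: reserve R5 B 1 -> on_hand[A=31 B=41 C=26 D=24 E=20] avail[A=31 B=40 C=21 D=24 E=17] open={R1,R4,R5}
Step 8: reserve R6 D 9 -> on_hand[A=31 B=41 C=26 D=24 E=20] avail[A=31 B=40 C=21 D=15 E=17] open={R1,R4,R5,R6}
Step 9: cancel R1 -> on_hand[A=31 B=41 C=26 D=24 E=20] avail[A=31 B=40 C=21 D=15 E=20] open={R4,R5,R6}
Step 10: commit R6 -> on_hand[A=31 B=41 C=26 D=15 E=20] avail[A=31 B=40 C=21 D=15 E=20] open={R4,R5}
Step 11: reserve R7 C 2 -> on_hand[A=31 B=41 C=26 D=15 E=20] avail[A=31 B=40 C=19 D=15 E=20] open={R4,R5,R7}
Step 12: cancel R5 -> on_hand[A=31 B=41 C=26 D=15 E=20] avail[A=31 B=41 C=19 D=15 E=20] open={R4,R7}
Step 13: reserve R8 E 7 -> on_hand[A=31 B=41 C=26 D=15 E=20] avail[A=31 B=41 C=19 D=15 E=13] open={R4,R7,R8}
Step 14: commit R8 -> on_hand[A=31 B=41 C=26 D=15 E=13] avail[A=31 B=41 C=19 D=15 E=13] open={R4,R7}
Step 15: reserve R9 C 6 -> on_hand[A=31 B=41 C=26 D=15 E=13] avail[A=31 B=41 C=13 D=15 E=13] open={R4,R7,R9}
Step 16: reserve R10 E 7 -> on_hand[A=31 B=41 C=26 D=15 E=13] avail[A=31 B=41 C=13 D=15 E=6] open={R10,R4,R7,R9}
Step 17: commit R10 -> on_hand[A=31 B=41 C=26 D=15 E=6] avail[A=31 B=41 C=13 D=15 E=6] open={R4,R7,R9}
Step 18: reserve R11 A 2 -> on_hand[A=31 B=41 C=26 D=15 E=6] avail[A=29 B=41 C=13 D=15 E=6] open={R11,R4,R7,R9}
Step 19: reserve R12 E 6 -> on_hand[A=31 B=41 C=26 D=15 E=6] avail[A=29 B=41 C=13 D=15 E=0] open={R11,R12,R4,R7,R9}
Step 20: cancel R11 -> on_hand[A=31 B=41 C=26 D=15 E=6] avail[A=31 B=41 C=13 D=15 E=0] open={R12,R4,R7,R9}
Step 21: commit R4 -> on_hand[A=31 B=41 C=21 D=15 E=6] avail[A=31 B=41 C=13 D=15 E=0] open={R12,R7,R9}

Answer: A: 31
B: 41
C: 13
D: 15
E: 0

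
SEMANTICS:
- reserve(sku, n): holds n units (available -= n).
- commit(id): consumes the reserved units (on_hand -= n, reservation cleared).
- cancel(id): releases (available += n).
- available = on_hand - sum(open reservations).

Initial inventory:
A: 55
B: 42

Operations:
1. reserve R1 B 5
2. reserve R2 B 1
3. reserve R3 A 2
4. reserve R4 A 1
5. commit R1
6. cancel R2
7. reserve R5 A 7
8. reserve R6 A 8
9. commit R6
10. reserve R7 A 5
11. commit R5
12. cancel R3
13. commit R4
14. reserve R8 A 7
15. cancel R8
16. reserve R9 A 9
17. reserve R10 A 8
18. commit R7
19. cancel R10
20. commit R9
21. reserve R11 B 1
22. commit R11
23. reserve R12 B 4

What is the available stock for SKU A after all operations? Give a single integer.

Step 1: reserve R1 B 5 -> on_hand[A=55 B=42] avail[A=55 B=37] open={R1}
Step 2: reserve R2 B 1 -> on_hand[A=55 B=42] avail[A=55 B=36] open={R1,R2}
Step 3: reserve R3 A 2 -> on_hand[A=55 B=42] avail[A=53 B=36] open={R1,R2,R3}
Step 4: reserve R4 A 1 -> on_hand[A=55 B=42] avail[A=52 B=36] open={R1,R2,R3,R4}
Step 5: commit R1 -> on_hand[A=55 B=37] avail[A=52 B=36] open={R2,R3,R4}
Step 6: cancel R2 -> on_hand[A=55 B=37] avail[A=52 B=37] open={R3,R4}
Step 7: reserve R5 A 7 -> on_hand[A=55 B=37] avail[A=45 B=37] open={R3,R4,R5}
Step 8: reserve R6 A 8 -> on_hand[A=55 B=37] avail[A=37 B=37] open={R3,R4,R5,R6}
Step 9: commit R6 -> on_hand[A=47 B=37] avail[A=37 B=37] open={R3,R4,R5}
Step 10: reserve R7 A 5 -> on_hand[A=47 B=37] avail[A=32 B=37] open={R3,R4,R5,R7}
Step 11: commit R5 -> on_hand[A=40 B=37] avail[A=32 B=37] open={R3,R4,R7}
Step 12: cancel R3 -> on_hand[A=40 B=37] avail[A=34 B=37] open={R4,R7}
Step 13: commit R4 -> on_hand[A=39 B=37] avail[A=34 B=37] open={R7}
Step 14: reserve R8 A 7 -> on_hand[A=39 B=37] avail[A=27 B=37] open={R7,R8}
Step 15: cancel R8 -> on_hand[A=39 B=37] avail[A=34 B=37] open={R7}
Step 16: reserve R9 A 9 -> on_hand[A=39 B=37] avail[A=25 B=37] open={R7,R9}
Step 17: reserve R10 A 8 -> on_hand[A=39 B=37] avail[A=17 B=37] open={R10,R7,R9}
Step 18: commit R7 -> on_hand[A=34 B=37] avail[A=17 B=37] open={R10,R9}
Step 19: cancel R10 -> on_hand[A=34 B=37] avail[A=25 B=37] open={R9}
Step 20: commit R9 -> on_hand[A=25 B=37] avail[A=25 B=37] open={}
Step 21: reserve R11 B 1 -> on_hand[A=25 B=37] avail[A=25 B=36] open={R11}
Step 22: commit R11 -> on_hand[A=25 B=36] avail[A=25 B=36] open={}
Step 23: reserve R12 B 4 -> on_hand[A=25 B=36] avail[A=25 B=32] open={R12}
Final available[A] = 25

Answer: 25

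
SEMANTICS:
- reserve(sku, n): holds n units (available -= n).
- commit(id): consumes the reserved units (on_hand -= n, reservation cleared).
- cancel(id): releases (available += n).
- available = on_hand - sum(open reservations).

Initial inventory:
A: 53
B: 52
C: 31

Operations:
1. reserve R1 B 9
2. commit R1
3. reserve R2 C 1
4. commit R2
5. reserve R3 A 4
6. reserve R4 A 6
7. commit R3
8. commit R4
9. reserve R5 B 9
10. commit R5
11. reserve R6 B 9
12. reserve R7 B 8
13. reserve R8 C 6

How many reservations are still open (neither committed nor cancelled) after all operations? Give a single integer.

Answer: 3

Derivation:
Step 1: reserve R1 B 9 -> on_hand[A=53 B=52 C=31] avail[A=53 B=43 C=31] open={R1}
Step 2: commit R1 -> on_hand[A=53 B=43 C=31] avail[A=53 B=43 C=31] open={}
Step 3: reserve R2 C 1 -> on_hand[A=53 B=43 C=31] avail[A=53 B=43 C=30] open={R2}
Step 4: commit R2 -> on_hand[A=53 B=43 C=30] avail[A=53 B=43 C=30] open={}
Step 5: reserve R3 A 4 -> on_hand[A=53 B=43 C=30] avail[A=49 B=43 C=30] open={R3}
Step 6: reserve R4 A 6 -> on_hand[A=53 B=43 C=30] avail[A=43 B=43 C=30] open={R3,R4}
Step 7: commit R3 -> on_hand[A=49 B=43 C=30] avail[A=43 B=43 C=30] open={R4}
Step 8: commit R4 -> on_hand[A=43 B=43 C=30] avail[A=43 B=43 C=30] open={}
Step 9: reserve R5 B 9 -> on_hand[A=43 B=43 C=30] avail[A=43 B=34 C=30] open={R5}
Step 10: commit R5 -> on_hand[A=43 B=34 C=30] avail[A=43 B=34 C=30] open={}
Step 11: reserve R6 B 9 -> on_hand[A=43 B=34 C=30] avail[A=43 B=25 C=30] open={R6}
Step 12: reserve R7 B 8 -> on_hand[A=43 B=34 C=30] avail[A=43 B=17 C=30] open={R6,R7}
Step 13: reserve R8 C 6 -> on_hand[A=43 B=34 C=30] avail[A=43 B=17 C=24] open={R6,R7,R8}
Open reservations: ['R6', 'R7', 'R8'] -> 3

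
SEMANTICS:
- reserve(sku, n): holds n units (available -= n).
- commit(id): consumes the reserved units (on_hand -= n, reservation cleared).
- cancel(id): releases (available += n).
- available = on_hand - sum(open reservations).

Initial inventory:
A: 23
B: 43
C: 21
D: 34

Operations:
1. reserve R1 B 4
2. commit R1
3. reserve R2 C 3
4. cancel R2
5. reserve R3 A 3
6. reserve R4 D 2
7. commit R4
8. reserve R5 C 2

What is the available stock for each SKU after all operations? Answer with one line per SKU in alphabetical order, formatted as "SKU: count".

Step 1: reserve R1 B 4 -> on_hand[A=23 B=43 C=21 D=34] avail[A=23 B=39 C=21 D=34] open={R1}
Step 2: commit R1 -> on_hand[A=23 B=39 C=21 D=34] avail[A=23 B=39 C=21 D=34] open={}
Step 3: reserve R2 C 3 -> on_hand[A=23 B=39 C=21 D=34] avail[A=23 B=39 C=18 D=34] open={R2}
Step 4: cancel R2 -> on_hand[A=23 B=39 C=21 D=34] avail[A=23 B=39 C=21 D=34] open={}
Step 5: reserve R3 A 3 -> on_hand[A=23 B=39 C=21 D=34] avail[A=20 B=39 C=21 D=34] open={R3}
Step 6: reserve R4 D 2 -> on_hand[A=23 B=39 C=21 D=34] avail[A=20 B=39 C=21 D=32] open={R3,R4}
Step 7: commit R4 -> on_hand[A=23 B=39 C=21 D=32] avail[A=20 B=39 C=21 D=32] open={R3}
Step 8: reserve R5 C 2 -> on_hand[A=23 B=39 C=21 D=32] avail[A=20 B=39 C=19 D=32] open={R3,R5}

Answer: A: 20
B: 39
C: 19
D: 32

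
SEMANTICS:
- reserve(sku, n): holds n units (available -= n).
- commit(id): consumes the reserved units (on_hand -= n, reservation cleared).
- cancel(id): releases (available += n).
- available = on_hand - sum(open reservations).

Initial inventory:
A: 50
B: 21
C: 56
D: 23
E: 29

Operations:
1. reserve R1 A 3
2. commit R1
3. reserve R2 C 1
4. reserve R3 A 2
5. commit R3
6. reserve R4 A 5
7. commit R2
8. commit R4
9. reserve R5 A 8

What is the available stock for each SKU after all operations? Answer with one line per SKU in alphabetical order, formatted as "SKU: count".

Step 1: reserve R1 A 3 -> on_hand[A=50 B=21 C=56 D=23 E=29] avail[A=47 B=21 C=56 D=23 E=29] open={R1}
Step 2: commit R1 -> on_hand[A=47 B=21 C=56 D=23 E=29] avail[A=47 B=21 C=56 D=23 E=29] open={}
Step 3: reserve R2 C 1 -> on_hand[A=47 B=21 C=56 D=23 E=29] avail[A=47 B=21 C=55 D=23 E=29] open={R2}
Step 4: reserve R3 A 2 -> on_hand[A=47 B=21 C=56 D=23 E=29] avail[A=45 B=21 C=55 D=23 E=29] open={R2,R3}
Step 5: commit R3 -> on_hand[A=45 B=21 C=56 D=23 E=29] avail[A=45 B=21 C=55 D=23 E=29] open={R2}
Step 6: reserve R4 A 5 -> on_hand[A=45 B=21 C=56 D=23 E=29] avail[A=40 B=21 C=55 D=23 E=29] open={R2,R4}
Step 7: commit R2 -> on_hand[A=45 B=21 C=55 D=23 E=29] avail[A=40 B=21 C=55 D=23 E=29] open={R4}
Step 8: commit R4 -> on_hand[A=40 B=21 C=55 D=23 E=29] avail[A=40 B=21 C=55 D=23 E=29] open={}
Step 9: reserve R5 A 8 -> on_hand[A=40 B=21 C=55 D=23 E=29] avail[A=32 B=21 C=55 D=23 E=29] open={R5}

Answer: A: 32
B: 21
C: 55
D: 23
E: 29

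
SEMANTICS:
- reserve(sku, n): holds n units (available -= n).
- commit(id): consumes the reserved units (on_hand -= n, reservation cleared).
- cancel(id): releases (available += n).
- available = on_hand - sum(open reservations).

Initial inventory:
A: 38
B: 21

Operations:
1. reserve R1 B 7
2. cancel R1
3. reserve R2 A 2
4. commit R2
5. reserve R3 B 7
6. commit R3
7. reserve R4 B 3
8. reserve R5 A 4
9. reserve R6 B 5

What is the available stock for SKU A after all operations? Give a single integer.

Answer: 32

Derivation:
Step 1: reserve R1 B 7 -> on_hand[A=38 B=21] avail[A=38 B=14] open={R1}
Step 2: cancel R1 -> on_hand[A=38 B=21] avail[A=38 B=21] open={}
Step 3: reserve R2 A 2 -> on_hand[A=38 B=21] avail[A=36 B=21] open={R2}
Step 4: commit R2 -> on_hand[A=36 B=21] avail[A=36 B=21] open={}
Step 5: reserve R3 B 7 -> on_hand[A=36 B=21] avail[A=36 B=14] open={R3}
Step 6: commit R3 -> on_hand[A=36 B=14] avail[A=36 B=14] open={}
Step 7: reserve R4 B 3 -> on_hand[A=36 B=14] avail[A=36 B=11] open={R4}
Step 8: reserve R5 A 4 -> on_hand[A=36 B=14] avail[A=32 B=11] open={R4,R5}
Step 9: reserve R6 B 5 -> on_hand[A=36 B=14] avail[A=32 B=6] open={R4,R5,R6}
Final available[A] = 32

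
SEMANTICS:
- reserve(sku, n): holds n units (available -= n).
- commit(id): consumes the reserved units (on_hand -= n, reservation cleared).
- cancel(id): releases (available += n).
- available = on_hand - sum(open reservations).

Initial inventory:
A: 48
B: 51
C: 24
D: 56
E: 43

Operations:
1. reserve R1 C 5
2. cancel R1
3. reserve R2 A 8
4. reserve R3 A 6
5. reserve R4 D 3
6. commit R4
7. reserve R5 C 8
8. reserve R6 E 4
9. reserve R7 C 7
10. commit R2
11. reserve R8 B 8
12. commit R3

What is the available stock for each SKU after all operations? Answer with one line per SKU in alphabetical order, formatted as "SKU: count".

Answer: A: 34
B: 43
C: 9
D: 53
E: 39

Derivation:
Step 1: reserve R1 C 5 -> on_hand[A=48 B=51 C=24 D=56 E=43] avail[A=48 B=51 C=19 D=56 E=43] open={R1}
Step 2: cancel R1 -> on_hand[A=48 B=51 C=24 D=56 E=43] avail[A=48 B=51 C=24 D=56 E=43] open={}
Step 3: reserve R2 A 8 -> on_hand[A=48 B=51 C=24 D=56 E=43] avail[A=40 B=51 C=24 D=56 E=43] open={R2}
Step 4: reserve R3 A 6 -> on_hand[A=48 B=51 C=24 D=56 E=43] avail[A=34 B=51 C=24 D=56 E=43] open={R2,R3}
Step 5: reserve R4 D 3 -> on_hand[A=48 B=51 C=24 D=56 E=43] avail[A=34 B=51 C=24 D=53 E=43] open={R2,R3,R4}
Step 6: commit R4 -> on_hand[A=48 B=51 C=24 D=53 E=43] avail[A=34 B=51 C=24 D=53 E=43] open={R2,R3}
Step 7: reserve R5 C 8 -> on_hand[A=48 B=51 C=24 D=53 E=43] avail[A=34 B=51 C=16 D=53 E=43] open={R2,R3,R5}
Step 8: reserve R6 E 4 -> on_hand[A=48 B=51 C=24 D=53 E=43] avail[A=34 B=51 C=16 D=53 E=39] open={R2,R3,R5,R6}
Step 9: reserve R7 C 7 -> on_hand[A=48 B=51 C=24 D=53 E=43] avail[A=34 B=51 C=9 D=53 E=39] open={R2,R3,R5,R6,R7}
Step 10: commit R2 -> on_hand[A=40 B=51 C=24 D=53 E=43] avail[A=34 B=51 C=9 D=53 E=39] open={R3,R5,R6,R7}
Step 11: reserve R8 B 8 -> on_hand[A=40 B=51 C=24 D=53 E=43] avail[A=34 B=43 C=9 D=53 E=39] open={R3,R5,R6,R7,R8}
Step 12: commit R3 -> on_hand[A=34 B=51 C=24 D=53 E=43] avail[A=34 B=43 C=9 D=53 E=39] open={R5,R6,R7,R8}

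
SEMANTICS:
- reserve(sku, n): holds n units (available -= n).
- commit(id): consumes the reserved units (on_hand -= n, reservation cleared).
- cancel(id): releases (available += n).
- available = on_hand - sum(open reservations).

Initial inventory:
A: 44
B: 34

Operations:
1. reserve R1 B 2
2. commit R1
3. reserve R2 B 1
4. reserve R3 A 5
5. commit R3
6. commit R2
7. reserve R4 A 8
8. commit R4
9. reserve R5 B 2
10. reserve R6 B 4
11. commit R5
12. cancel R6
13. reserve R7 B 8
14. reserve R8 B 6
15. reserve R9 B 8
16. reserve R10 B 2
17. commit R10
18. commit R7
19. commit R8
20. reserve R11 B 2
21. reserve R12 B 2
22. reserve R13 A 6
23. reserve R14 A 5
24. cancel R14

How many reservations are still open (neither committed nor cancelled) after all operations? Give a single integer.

Step 1: reserve R1 B 2 -> on_hand[A=44 B=34] avail[A=44 B=32] open={R1}
Step 2: commit R1 -> on_hand[A=44 B=32] avail[A=44 B=32] open={}
Step 3: reserve R2 B 1 -> on_hand[A=44 B=32] avail[A=44 B=31] open={R2}
Step 4: reserve R3 A 5 -> on_hand[A=44 B=32] avail[A=39 B=31] open={R2,R3}
Step 5: commit R3 -> on_hand[A=39 B=32] avail[A=39 B=31] open={R2}
Step 6: commit R2 -> on_hand[A=39 B=31] avail[A=39 B=31] open={}
Step 7: reserve R4 A 8 -> on_hand[A=39 B=31] avail[A=31 B=31] open={R4}
Step 8: commit R4 -> on_hand[A=31 B=31] avail[A=31 B=31] open={}
Step 9: reserve R5 B 2 -> on_hand[A=31 B=31] avail[A=31 B=29] open={R5}
Step 10: reserve R6 B 4 -> on_hand[A=31 B=31] avail[A=31 B=25] open={R5,R6}
Step 11: commit R5 -> on_hand[A=31 B=29] avail[A=31 B=25] open={R6}
Step 12: cancel R6 -> on_hand[A=31 B=29] avail[A=31 B=29] open={}
Step 13: reserve R7 B 8 -> on_hand[A=31 B=29] avail[A=31 B=21] open={R7}
Step 14: reserve R8 B 6 -> on_hand[A=31 B=29] avail[A=31 B=15] open={R7,R8}
Step 15: reserve R9 B 8 -> on_hand[A=31 B=29] avail[A=31 B=7] open={R7,R8,R9}
Step 16: reserve R10 B 2 -> on_hand[A=31 B=29] avail[A=31 B=5] open={R10,R7,R8,R9}
Step 17: commit R10 -> on_hand[A=31 B=27] avail[A=31 B=5] open={R7,R8,R9}
Step 18: commit R7 -> on_hand[A=31 B=19] avail[A=31 B=5] open={R8,R9}
Step 19: commit R8 -> on_hand[A=31 B=13] avail[A=31 B=5] open={R9}
Step 20: reserve R11 B 2 -> on_hand[A=31 B=13] avail[A=31 B=3] open={R11,R9}
Step 21: reserve R12 B 2 -> on_hand[A=31 B=13] avail[A=31 B=1] open={R11,R12,R9}
Step 22: reserve R13 A 6 -> on_hand[A=31 B=13] avail[A=25 B=1] open={R11,R12,R13,R9}
Step 23: reserve R14 A 5 -> on_hand[A=31 B=13] avail[A=20 B=1] open={R11,R12,R13,R14,R9}
Step 24: cancel R14 -> on_hand[A=31 B=13] avail[A=25 B=1] open={R11,R12,R13,R9}
Open reservations: ['R11', 'R12', 'R13', 'R9'] -> 4

Answer: 4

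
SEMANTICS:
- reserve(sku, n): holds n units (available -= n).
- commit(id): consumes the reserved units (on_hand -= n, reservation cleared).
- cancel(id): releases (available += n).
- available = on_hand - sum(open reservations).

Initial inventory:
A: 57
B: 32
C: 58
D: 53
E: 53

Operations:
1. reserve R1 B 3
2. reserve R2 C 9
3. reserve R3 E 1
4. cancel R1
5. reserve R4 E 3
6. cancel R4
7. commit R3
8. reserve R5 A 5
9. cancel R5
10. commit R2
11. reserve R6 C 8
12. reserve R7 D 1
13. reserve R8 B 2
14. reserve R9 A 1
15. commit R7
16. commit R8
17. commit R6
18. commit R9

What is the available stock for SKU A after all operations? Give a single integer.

Answer: 56

Derivation:
Step 1: reserve R1 B 3 -> on_hand[A=57 B=32 C=58 D=53 E=53] avail[A=57 B=29 C=58 D=53 E=53] open={R1}
Step 2: reserve R2 C 9 -> on_hand[A=57 B=32 C=58 D=53 E=53] avail[A=57 B=29 C=49 D=53 E=53] open={R1,R2}
Step 3: reserve R3 E 1 -> on_hand[A=57 B=32 C=58 D=53 E=53] avail[A=57 B=29 C=49 D=53 E=52] open={R1,R2,R3}
Step 4: cancel R1 -> on_hand[A=57 B=32 C=58 D=53 E=53] avail[A=57 B=32 C=49 D=53 E=52] open={R2,R3}
Step 5: reserve R4 E 3 -> on_hand[A=57 B=32 C=58 D=53 E=53] avail[A=57 B=32 C=49 D=53 E=49] open={R2,R3,R4}
Step 6: cancel R4 -> on_hand[A=57 B=32 C=58 D=53 E=53] avail[A=57 B=32 C=49 D=53 E=52] open={R2,R3}
Step 7: commit R3 -> on_hand[A=57 B=32 C=58 D=53 E=52] avail[A=57 B=32 C=49 D=53 E=52] open={R2}
Step 8: reserve R5 A 5 -> on_hand[A=57 B=32 C=58 D=53 E=52] avail[A=52 B=32 C=49 D=53 E=52] open={R2,R5}
Step 9: cancel R5 -> on_hand[A=57 B=32 C=58 D=53 E=52] avail[A=57 B=32 C=49 D=53 E=52] open={R2}
Step 10: commit R2 -> on_hand[A=57 B=32 C=49 D=53 E=52] avail[A=57 B=32 C=49 D=53 E=52] open={}
Step 11: reserve R6 C 8 -> on_hand[A=57 B=32 C=49 D=53 E=52] avail[A=57 B=32 C=41 D=53 E=52] open={R6}
Step 12: reserve R7 D 1 -> on_hand[A=57 B=32 C=49 D=53 E=52] avail[A=57 B=32 C=41 D=52 E=52] open={R6,R7}
Step 13: reserve R8 B 2 -> on_hand[A=57 B=32 C=49 D=53 E=52] avail[A=57 B=30 C=41 D=52 E=52] open={R6,R7,R8}
Step 14: reserve R9 A 1 -> on_hand[A=57 B=32 C=49 D=53 E=52] avail[A=56 B=30 C=41 D=52 E=52] open={R6,R7,R8,R9}
Step 15: commit R7 -> on_hand[A=57 B=32 C=49 D=52 E=52] avail[A=56 B=30 C=41 D=52 E=52] open={R6,R8,R9}
Step 16: commit R8 -> on_hand[A=57 B=30 C=49 D=52 E=52] avail[A=56 B=30 C=41 D=52 E=52] open={R6,R9}
Step 17: commit R6 -> on_hand[A=57 B=30 C=41 D=52 E=52] avail[A=56 B=30 C=41 D=52 E=52] open={R9}
Step 18: commit R9 -> on_hand[A=56 B=30 C=41 D=52 E=52] avail[A=56 B=30 C=41 D=52 E=52] open={}
Final available[A] = 56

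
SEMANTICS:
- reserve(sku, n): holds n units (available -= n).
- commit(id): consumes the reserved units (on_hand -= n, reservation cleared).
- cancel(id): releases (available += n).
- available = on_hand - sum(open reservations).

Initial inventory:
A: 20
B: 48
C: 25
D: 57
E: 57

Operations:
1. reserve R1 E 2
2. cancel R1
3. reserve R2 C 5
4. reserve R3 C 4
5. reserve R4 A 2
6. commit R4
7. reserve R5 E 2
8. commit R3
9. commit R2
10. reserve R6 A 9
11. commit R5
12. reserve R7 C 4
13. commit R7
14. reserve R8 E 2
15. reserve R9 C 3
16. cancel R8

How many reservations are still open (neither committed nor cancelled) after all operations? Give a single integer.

Answer: 2

Derivation:
Step 1: reserve R1 E 2 -> on_hand[A=20 B=48 C=25 D=57 E=57] avail[A=20 B=48 C=25 D=57 E=55] open={R1}
Step 2: cancel R1 -> on_hand[A=20 B=48 C=25 D=57 E=57] avail[A=20 B=48 C=25 D=57 E=57] open={}
Step 3: reserve R2 C 5 -> on_hand[A=20 B=48 C=25 D=57 E=57] avail[A=20 B=48 C=20 D=57 E=57] open={R2}
Step 4: reserve R3 C 4 -> on_hand[A=20 B=48 C=25 D=57 E=57] avail[A=20 B=48 C=16 D=57 E=57] open={R2,R3}
Step 5: reserve R4 A 2 -> on_hand[A=20 B=48 C=25 D=57 E=57] avail[A=18 B=48 C=16 D=57 E=57] open={R2,R3,R4}
Step 6: commit R4 -> on_hand[A=18 B=48 C=25 D=57 E=57] avail[A=18 B=48 C=16 D=57 E=57] open={R2,R3}
Step 7: reserve R5 E 2 -> on_hand[A=18 B=48 C=25 D=57 E=57] avail[A=18 B=48 C=16 D=57 E=55] open={R2,R3,R5}
Step 8: commit R3 -> on_hand[A=18 B=48 C=21 D=57 E=57] avail[A=18 B=48 C=16 D=57 E=55] open={R2,R5}
Step 9: commit R2 -> on_hand[A=18 B=48 C=16 D=57 E=57] avail[A=18 B=48 C=16 D=57 E=55] open={R5}
Step 10: reserve R6 A 9 -> on_hand[A=18 B=48 C=16 D=57 E=57] avail[A=9 B=48 C=16 D=57 E=55] open={R5,R6}
Step 11: commit R5 -> on_hand[A=18 B=48 C=16 D=57 E=55] avail[A=9 B=48 C=16 D=57 E=55] open={R6}
Step 12: reserve R7 C 4 -> on_hand[A=18 B=48 C=16 D=57 E=55] avail[A=9 B=48 C=12 D=57 E=55] open={R6,R7}
Step 13: commit R7 -> on_hand[A=18 B=48 C=12 D=57 E=55] avail[A=9 B=48 C=12 D=57 E=55] open={R6}
Step 14: reserve R8 E 2 -> on_hand[A=18 B=48 C=12 D=57 E=55] avail[A=9 B=48 C=12 D=57 E=53] open={R6,R8}
Step 15: reserve R9 C 3 -> on_hand[A=18 B=48 C=12 D=57 E=55] avail[A=9 B=48 C=9 D=57 E=53] open={R6,R8,R9}
Step 16: cancel R8 -> on_hand[A=18 B=48 C=12 D=57 E=55] avail[A=9 B=48 C=9 D=57 E=55] open={R6,R9}
Open reservations: ['R6', 'R9'] -> 2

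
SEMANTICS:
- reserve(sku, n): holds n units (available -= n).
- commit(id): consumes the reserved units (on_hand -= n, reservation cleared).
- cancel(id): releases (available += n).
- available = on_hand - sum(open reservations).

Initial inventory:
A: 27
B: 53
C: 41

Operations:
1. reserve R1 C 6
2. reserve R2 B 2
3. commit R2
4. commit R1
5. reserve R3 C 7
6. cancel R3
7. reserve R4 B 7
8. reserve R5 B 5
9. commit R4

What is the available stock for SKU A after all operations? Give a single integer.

Answer: 27

Derivation:
Step 1: reserve R1 C 6 -> on_hand[A=27 B=53 C=41] avail[A=27 B=53 C=35] open={R1}
Step 2: reserve R2 B 2 -> on_hand[A=27 B=53 C=41] avail[A=27 B=51 C=35] open={R1,R2}
Step 3: commit R2 -> on_hand[A=27 B=51 C=41] avail[A=27 B=51 C=35] open={R1}
Step 4: commit R1 -> on_hand[A=27 B=51 C=35] avail[A=27 B=51 C=35] open={}
Step 5: reserve R3 C 7 -> on_hand[A=27 B=51 C=35] avail[A=27 B=51 C=28] open={R3}
Step 6: cancel R3 -> on_hand[A=27 B=51 C=35] avail[A=27 B=51 C=35] open={}
Step 7: reserve R4 B 7 -> on_hand[A=27 B=51 C=35] avail[A=27 B=44 C=35] open={R4}
Step 8: reserve R5 B 5 -> on_hand[A=27 B=51 C=35] avail[A=27 B=39 C=35] open={R4,R5}
Step 9: commit R4 -> on_hand[A=27 B=44 C=35] avail[A=27 B=39 C=35] open={R5}
Final available[A] = 27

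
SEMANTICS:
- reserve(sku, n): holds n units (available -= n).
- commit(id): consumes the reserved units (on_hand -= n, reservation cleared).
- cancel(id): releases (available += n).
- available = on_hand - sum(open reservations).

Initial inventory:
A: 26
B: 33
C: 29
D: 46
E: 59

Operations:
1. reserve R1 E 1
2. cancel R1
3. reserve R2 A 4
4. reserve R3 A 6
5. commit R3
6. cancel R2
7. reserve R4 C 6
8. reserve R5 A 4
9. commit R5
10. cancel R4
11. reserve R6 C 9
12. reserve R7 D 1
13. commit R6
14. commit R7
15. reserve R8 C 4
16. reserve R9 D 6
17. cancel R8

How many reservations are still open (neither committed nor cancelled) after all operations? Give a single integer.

Answer: 1

Derivation:
Step 1: reserve R1 E 1 -> on_hand[A=26 B=33 C=29 D=46 E=59] avail[A=26 B=33 C=29 D=46 E=58] open={R1}
Step 2: cancel R1 -> on_hand[A=26 B=33 C=29 D=46 E=59] avail[A=26 B=33 C=29 D=46 E=59] open={}
Step 3: reserve R2 A 4 -> on_hand[A=26 B=33 C=29 D=46 E=59] avail[A=22 B=33 C=29 D=46 E=59] open={R2}
Step 4: reserve R3 A 6 -> on_hand[A=26 B=33 C=29 D=46 E=59] avail[A=16 B=33 C=29 D=46 E=59] open={R2,R3}
Step 5: commit R3 -> on_hand[A=20 B=33 C=29 D=46 E=59] avail[A=16 B=33 C=29 D=46 E=59] open={R2}
Step 6: cancel R2 -> on_hand[A=20 B=33 C=29 D=46 E=59] avail[A=20 B=33 C=29 D=46 E=59] open={}
Step 7: reserve R4 C 6 -> on_hand[A=20 B=33 C=29 D=46 E=59] avail[A=20 B=33 C=23 D=46 E=59] open={R4}
Step 8: reserve R5 A 4 -> on_hand[A=20 B=33 C=29 D=46 E=59] avail[A=16 B=33 C=23 D=46 E=59] open={R4,R5}
Step 9: commit R5 -> on_hand[A=16 B=33 C=29 D=46 E=59] avail[A=16 B=33 C=23 D=46 E=59] open={R4}
Step 10: cancel R4 -> on_hand[A=16 B=33 C=29 D=46 E=59] avail[A=16 B=33 C=29 D=46 E=59] open={}
Step 11: reserve R6 C 9 -> on_hand[A=16 B=33 C=29 D=46 E=59] avail[A=16 B=33 C=20 D=46 E=59] open={R6}
Step 12: reserve R7 D 1 -> on_hand[A=16 B=33 C=29 D=46 E=59] avail[A=16 B=33 C=20 D=45 E=59] open={R6,R7}
Step 13: commit R6 -> on_hand[A=16 B=33 C=20 D=46 E=59] avail[A=16 B=33 C=20 D=45 E=59] open={R7}
Step 14: commit R7 -> on_hand[A=16 B=33 C=20 D=45 E=59] avail[A=16 B=33 C=20 D=45 E=59] open={}
Step 15: reserve R8 C 4 -> on_hand[A=16 B=33 C=20 D=45 E=59] avail[A=16 B=33 C=16 D=45 E=59] open={R8}
Step 16: reserve R9 D 6 -> on_hand[A=16 B=33 C=20 D=45 E=59] avail[A=16 B=33 C=16 D=39 E=59] open={R8,R9}
Step 17: cancel R8 -> on_hand[A=16 B=33 C=20 D=45 E=59] avail[A=16 B=33 C=20 D=39 E=59] open={R9}
Open reservations: ['R9'] -> 1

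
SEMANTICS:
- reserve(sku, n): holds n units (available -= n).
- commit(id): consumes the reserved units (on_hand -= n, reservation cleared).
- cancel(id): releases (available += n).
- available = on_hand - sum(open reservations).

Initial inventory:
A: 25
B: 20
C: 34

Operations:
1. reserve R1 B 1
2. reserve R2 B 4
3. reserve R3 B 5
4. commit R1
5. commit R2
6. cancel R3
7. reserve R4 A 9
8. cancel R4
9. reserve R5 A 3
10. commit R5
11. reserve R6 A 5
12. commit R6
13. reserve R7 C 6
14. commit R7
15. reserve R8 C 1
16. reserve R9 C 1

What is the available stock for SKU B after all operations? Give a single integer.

Answer: 15

Derivation:
Step 1: reserve R1 B 1 -> on_hand[A=25 B=20 C=34] avail[A=25 B=19 C=34] open={R1}
Step 2: reserve R2 B 4 -> on_hand[A=25 B=20 C=34] avail[A=25 B=15 C=34] open={R1,R2}
Step 3: reserve R3 B 5 -> on_hand[A=25 B=20 C=34] avail[A=25 B=10 C=34] open={R1,R2,R3}
Step 4: commit R1 -> on_hand[A=25 B=19 C=34] avail[A=25 B=10 C=34] open={R2,R3}
Step 5: commit R2 -> on_hand[A=25 B=15 C=34] avail[A=25 B=10 C=34] open={R3}
Step 6: cancel R3 -> on_hand[A=25 B=15 C=34] avail[A=25 B=15 C=34] open={}
Step 7: reserve R4 A 9 -> on_hand[A=25 B=15 C=34] avail[A=16 B=15 C=34] open={R4}
Step 8: cancel R4 -> on_hand[A=25 B=15 C=34] avail[A=25 B=15 C=34] open={}
Step 9: reserve R5 A 3 -> on_hand[A=25 B=15 C=34] avail[A=22 B=15 C=34] open={R5}
Step 10: commit R5 -> on_hand[A=22 B=15 C=34] avail[A=22 B=15 C=34] open={}
Step 11: reserve R6 A 5 -> on_hand[A=22 B=15 C=34] avail[A=17 B=15 C=34] open={R6}
Step 12: commit R6 -> on_hand[A=17 B=15 C=34] avail[A=17 B=15 C=34] open={}
Step 13: reserve R7 C 6 -> on_hand[A=17 B=15 C=34] avail[A=17 B=15 C=28] open={R7}
Step 14: commit R7 -> on_hand[A=17 B=15 C=28] avail[A=17 B=15 C=28] open={}
Step 15: reserve R8 C 1 -> on_hand[A=17 B=15 C=28] avail[A=17 B=15 C=27] open={R8}
Step 16: reserve R9 C 1 -> on_hand[A=17 B=15 C=28] avail[A=17 B=15 C=26] open={R8,R9}
Final available[B] = 15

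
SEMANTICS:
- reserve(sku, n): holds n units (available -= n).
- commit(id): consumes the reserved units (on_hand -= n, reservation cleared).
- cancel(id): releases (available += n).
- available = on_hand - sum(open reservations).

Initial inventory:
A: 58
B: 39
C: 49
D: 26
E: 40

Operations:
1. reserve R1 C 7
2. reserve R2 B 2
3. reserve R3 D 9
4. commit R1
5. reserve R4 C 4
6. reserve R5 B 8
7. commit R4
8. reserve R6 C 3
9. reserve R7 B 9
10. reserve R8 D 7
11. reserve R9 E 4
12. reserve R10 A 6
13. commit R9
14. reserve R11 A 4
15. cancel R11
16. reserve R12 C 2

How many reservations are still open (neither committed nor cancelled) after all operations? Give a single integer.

Answer: 8

Derivation:
Step 1: reserve R1 C 7 -> on_hand[A=58 B=39 C=49 D=26 E=40] avail[A=58 B=39 C=42 D=26 E=40] open={R1}
Step 2: reserve R2 B 2 -> on_hand[A=58 B=39 C=49 D=26 E=40] avail[A=58 B=37 C=42 D=26 E=40] open={R1,R2}
Step 3: reserve R3 D 9 -> on_hand[A=58 B=39 C=49 D=26 E=40] avail[A=58 B=37 C=42 D=17 E=40] open={R1,R2,R3}
Step 4: commit R1 -> on_hand[A=58 B=39 C=42 D=26 E=40] avail[A=58 B=37 C=42 D=17 E=40] open={R2,R3}
Step 5: reserve R4 C 4 -> on_hand[A=58 B=39 C=42 D=26 E=40] avail[A=58 B=37 C=38 D=17 E=40] open={R2,R3,R4}
Step 6: reserve R5 B 8 -> on_hand[A=58 B=39 C=42 D=26 E=40] avail[A=58 B=29 C=38 D=17 E=40] open={R2,R3,R4,R5}
Step 7: commit R4 -> on_hand[A=58 B=39 C=38 D=26 E=40] avail[A=58 B=29 C=38 D=17 E=40] open={R2,R3,R5}
Step 8: reserve R6 C 3 -> on_hand[A=58 B=39 C=38 D=26 E=40] avail[A=58 B=29 C=35 D=17 E=40] open={R2,R3,R5,R6}
Step 9: reserve R7 B 9 -> on_hand[A=58 B=39 C=38 D=26 E=40] avail[A=58 B=20 C=35 D=17 E=40] open={R2,R3,R5,R6,R7}
Step 10: reserve R8 D 7 -> on_hand[A=58 B=39 C=38 D=26 E=40] avail[A=58 B=20 C=35 D=10 E=40] open={R2,R3,R5,R6,R7,R8}
Step 11: reserve R9 E 4 -> on_hand[A=58 B=39 C=38 D=26 E=40] avail[A=58 B=20 C=35 D=10 E=36] open={R2,R3,R5,R6,R7,R8,R9}
Step 12: reserve R10 A 6 -> on_hand[A=58 B=39 C=38 D=26 E=40] avail[A=52 B=20 C=35 D=10 E=36] open={R10,R2,R3,R5,R6,R7,R8,R9}
Step 13: commit R9 -> on_hand[A=58 B=39 C=38 D=26 E=36] avail[A=52 B=20 C=35 D=10 E=36] open={R10,R2,R3,R5,R6,R7,R8}
Step 14: reserve R11 A 4 -> on_hand[A=58 B=39 C=38 D=26 E=36] avail[A=48 B=20 C=35 D=10 E=36] open={R10,R11,R2,R3,R5,R6,R7,R8}
Step 15: cancel R11 -> on_hand[A=58 B=39 C=38 D=26 E=36] avail[A=52 B=20 C=35 D=10 E=36] open={R10,R2,R3,R5,R6,R7,R8}
Step 16: reserve R12 C 2 -> on_hand[A=58 B=39 C=38 D=26 E=36] avail[A=52 B=20 C=33 D=10 E=36] open={R10,R12,R2,R3,R5,R6,R7,R8}
Open reservations: ['R10', 'R12', 'R2', 'R3', 'R5', 'R6', 'R7', 'R8'] -> 8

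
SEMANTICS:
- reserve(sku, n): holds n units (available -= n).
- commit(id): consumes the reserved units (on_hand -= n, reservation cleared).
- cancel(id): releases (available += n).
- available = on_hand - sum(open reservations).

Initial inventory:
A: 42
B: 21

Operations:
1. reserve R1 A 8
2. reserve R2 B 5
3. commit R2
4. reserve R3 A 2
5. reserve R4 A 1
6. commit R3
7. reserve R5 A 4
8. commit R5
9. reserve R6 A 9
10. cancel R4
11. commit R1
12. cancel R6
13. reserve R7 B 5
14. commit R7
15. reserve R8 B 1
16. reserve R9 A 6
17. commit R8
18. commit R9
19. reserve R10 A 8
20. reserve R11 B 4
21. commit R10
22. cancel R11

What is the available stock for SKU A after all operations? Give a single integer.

Answer: 14

Derivation:
Step 1: reserve R1 A 8 -> on_hand[A=42 B=21] avail[A=34 B=21] open={R1}
Step 2: reserve R2 B 5 -> on_hand[A=42 B=21] avail[A=34 B=16] open={R1,R2}
Step 3: commit R2 -> on_hand[A=42 B=16] avail[A=34 B=16] open={R1}
Step 4: reserve R3 A 2 -> on_hand[A=42 B=16] avail[A=32 B=16] open={R1,R3}
Step 5: reserve R4 A 1 -> on_hand[A=42 B=16] avail[A=31 B=16] open={R1,R3,R4}
Step 6: commit R3 -> on_hand[A=40 B=16] avail[A=31 B=16] open={R1,R4}
Step 7: reserve R5 A 4 -> on_hand[A=40 B=16] avail[A=27 B=16] open={R1,R4,R5}
Step 8: commit R5 -> on_hand[A=36 B=16] avail[A=27 B=16] open={R1,R4}
Step 9: reserve R6 A 9 -> on_hand[A=36 B=16] avail[A=18 B=16] open={R1,R4,R6}
Step 10: cancel R4 -> on_hand[A=36 B=16] avail[A=19 B=16] open={R1,R6}
Step 11: commit R1 -> on_hand[A=28 B=16] avail[A=19 B=16] open={R6}
Step 12: cancel R6 -> on_hand[A=28 B=16] avail[A=28 B=16] open={}
Step 13: reserve R7 B 5 -> on_hand[A=28 B=16] avail[A=28 B=11] open={R7}
Step 14: commit R7 -> on_hand[A=28 B=11] avail[A=28 B=11] open={}
Step 15: reserve R8 B 1 -> on_hand[A=28 B=11] avail[A=28 B=10] open={R8}
Step 16: reserve R9 A 6 -> on_hand[A=28 B=11] avail[A=22 B=10] open={R8,R9}
Step 17: commit R8 -> on_hand[A=28 B=10] avail[A=22 B=10] open={R9}
Step 18: commit R9 -> on_hand[A=22 B=10] avail[A=22 B=10] open={}
Step 19: reserve R10 A 8 -> on_hand[A=22 B=10] avail[A=14 B=10] open={R10}
Step 20: reserve R11 B 4 -> on_hand[A=22 B=10] avail[A=14 B=6] open={R10,R11}
Step 21: commit R10 -> on_hand[A=14 B=10] avail[A=14 B=6] open={R11}
Step 22: cancel R11 -> on_hand[A=14 B=10] avail[A=14 B=10] open={}
Final available[A] = 14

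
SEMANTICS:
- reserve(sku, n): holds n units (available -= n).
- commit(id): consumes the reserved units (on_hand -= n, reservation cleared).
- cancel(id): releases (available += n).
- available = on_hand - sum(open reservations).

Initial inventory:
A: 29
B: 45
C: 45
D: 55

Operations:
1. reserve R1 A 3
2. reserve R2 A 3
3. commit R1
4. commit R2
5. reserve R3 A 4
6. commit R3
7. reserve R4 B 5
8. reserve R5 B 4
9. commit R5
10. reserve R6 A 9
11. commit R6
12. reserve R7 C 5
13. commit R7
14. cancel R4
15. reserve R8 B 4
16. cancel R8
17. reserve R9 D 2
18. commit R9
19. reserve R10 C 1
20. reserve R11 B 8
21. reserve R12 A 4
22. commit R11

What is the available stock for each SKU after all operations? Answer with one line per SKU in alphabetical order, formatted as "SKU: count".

Answer: A: 6
B: 33
C: 39
D: 53

Derivation:
Step 1: reserve R1 A 3 -> on_hand[A=29 B=45 C=45 D=55] avail[A=26 B=45 C=45 D=55] open={R1}
Step 2: reserve R2 A 3 -> on_hand[A=29 B=45 C=45 D=55] avail[A=23 B=45 C=45 D=55] open={R1,R2}
Step 3: commit R1 -> on_hand[A=26 B=45 C=45 D=55] avail[A=23 B=45 C=45 D=55] open={R2}
Step 4: commit R2 -> on_hand[A=23 B=45 C=45 D=55] avail[A=23 B=45 C=45 D=55] open={}
Step 5: reserve R3 A 4 -> on_hand[A=23 B=45 C=45 D=55] avail[A=19 B=45 C=45 D=55] open={R3}
Step 6: commit R3 -> on_hand[A=19 B=45 C=45 D=55] avail[A=19 B=45 C=45 D=55] open={}
Step 7: reserve R4 B 5 -> on_hand[A=19 B=45 C=45 D=55] avail[A=19 B=40 C=45 D=55] open={R4}
Step 8: reserve R5 B 4 -> on_hand[A=19 B=45 C=45 D=55] avail[A=19 B=36 C=45 D=55] open={R4,R5}
Step 9: commit R5 -> on_hand[A=19 B=41 C=45 D=55] avail[A=19 B=36 C=45 D=55] open={R4}
Step 10: reserve R6 A 9 -> on_hand[A=19 B=41 C=45 D=55] avail[A=10 B=36 C=45 D=55] open={R4,R6}
Step 11: commit R6 -> on_hand[A=10 B=41 C=45 D=55] avail[A=10 B=36 C=45 D=55] open={R4}
Step 12: reserve R7 C 5 -> on_hand[A=10 B=41 C=45 D=55] avail[A=10 B=36 C=40 D=55] open={R4,R7}
Step 13: commit R7 -> on_hand[A=10 B=41 C=40 D=55] avail[A=10 B=36 C=40 D=55] open={R4}
Step 14: cancel R4 -> on_hand[A=10 B=41 C=40 D=55] avail[A=10 B=41 C=40 D=55] open={}
Step 15: reserve R8 B 4 -> on_hand[A=10 B=41 C=40 D=55] avail[A=10 B=37 C=40 D=55] open={R8}
Step 16: cancel R8 -> on_hand[A=10 B=41 C=40 D=55] avail[A=10 B=41 C=40 D=55] open={}
Step 17: reserve R9 D 2 -> on_hand[A=10 B=41 C=40 D=55] avail[A=10 B=41 C=40 D=53] open={R9}
Step 18: commit R9 -> on_hand[A=10 B=41 C=40 D=53] avail[A=10 B=41 C=40 D=53] open={}
Step 19: reserve R10 C 1 -> on_hand[A=10 B=41 C=40 D=53] avail[A=10 B=41 C=39 D=53] open={R10}
Step 20: reserve R11 B 8 -> on_hand[A=10 B=41 C=40 D=53] avail[A=10 B=33 C=39 D=53] open={R10,R11}
Step 21: reserve R12 A 4 -> on_hand[A=10 B=41 C=40 D=53] avail[A=6 B=33 C=39 D=53] open={R10,R11,R12}
Step 22: commit R11 -> on_hand[A=10 B=33 C=40 D=53] avail[A=6 B=33 C=39 D=53] open={R10,R12}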